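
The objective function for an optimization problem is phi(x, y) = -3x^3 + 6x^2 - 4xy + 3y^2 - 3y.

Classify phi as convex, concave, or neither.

The term -3x^3 is cubic, so the Hessian is not constant.
∂²phi/∂x² = -18x + 12, which takes both signs as x varies (negative for sufficiently large x). A diagonal entry of the Hessian changing sign means the Hessian is neither positive- nor negative-semidefinite on all of R^2.

neither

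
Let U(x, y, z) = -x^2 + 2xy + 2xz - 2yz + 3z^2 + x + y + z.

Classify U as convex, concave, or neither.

U is quadratic, so its Hessian is the constant matrix H = [[-2, 2, 2], [2, 0, -2], [2, -2, 6]].
Leading principal minors: -2, -4, -32.
Neither pattern holds ⇒ H is indefinite ⇒ neither convex nor concave.

neither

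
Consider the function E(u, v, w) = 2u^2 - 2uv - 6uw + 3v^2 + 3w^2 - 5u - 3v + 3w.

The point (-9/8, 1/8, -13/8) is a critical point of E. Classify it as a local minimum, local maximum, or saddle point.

saddle point

The Hessian is constant: H = [[4, -2, -6], [-2, 6, 0], [-6, 0, 6]].
Leading principal minors: Δ₁ = 4, Δ₂ = 20, Δ₃ = -96.
The minors fit neither the all-positive nor the alternating-sign pattern, so H is indefinite: a saddle point.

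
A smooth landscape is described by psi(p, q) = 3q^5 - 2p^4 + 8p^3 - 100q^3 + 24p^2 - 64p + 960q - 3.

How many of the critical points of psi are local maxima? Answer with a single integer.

psi separates as a function of p plus a function of q, so ∇psi=0 decouples.
∂psi/∂p = -8(p - 4)(p - 1)(p + 2) = 0 at p ∈ {-2, 1, 4}; ∂psi/∂q = 15(q - 4)(q - 2)(q + 2)(q + 4) = 0 at q ∈ {-4, -2, 2, 4}.
The Hessian is diagonal: diag(psi_pp, psi_qq). Second derivatives: psi_pp(-2)=-144, psi_pp(1)=72, psi_pp(4)=-144; psi_qq(-4)=-1440, psi_qq(-2)=720, psi_qq(2)=-720, psi_qq(4)=1440.
Local maxima occur where both diagonal entries negative: (-2, -4), (-2, 2), (4, -4), (4, 2). Count: 4.

4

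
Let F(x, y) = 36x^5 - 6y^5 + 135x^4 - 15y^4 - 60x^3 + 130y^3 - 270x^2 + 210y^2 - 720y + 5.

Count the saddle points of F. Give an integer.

F separates as a function of x plus a function of y, so ∇F=0 decouples.
∂F/∂x = 180x(x - 1)(x + 1)(x + 3) = 0 at x ∈ {-3, -1, 0, 1}; ∂F/∂y = -30(y - 3)(y - 1)(y + 2)(y + 4) = 0 at y ∈ {-4, -2, 1, 3}.
The Hessian is diagonal: diag(F_xx, F_yy). Second derivatives: F_xx(-3)=-4320, F_xx(-1)=720, F_xx(0)=-540, F_xx(1)=1440; F_yy(-4)=2100, F_yy(-2)=-900, F_yy(1)=900, F_yy(3)=-2100.
Saddle points occur where the two diagonal entries have opposite signs: (-3, -4), (-3, 1), (-1, -2), (-1, 3), (0, -4), (0, 1), (1, -2), (1, 3). Count: 8.

8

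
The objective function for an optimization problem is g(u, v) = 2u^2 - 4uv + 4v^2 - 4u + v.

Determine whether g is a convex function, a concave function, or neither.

g is quadratic, so its Hessian is the constant matrix H = [[4, -4], [-4, 8]].
det(H) = 16, tr(H) = 12.
det(H) > 0 and tr(H) > 0, so H is positive definite everywhere: convex.

convex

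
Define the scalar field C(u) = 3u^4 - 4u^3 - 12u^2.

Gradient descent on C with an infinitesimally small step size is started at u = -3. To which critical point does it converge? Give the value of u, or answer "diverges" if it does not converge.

C'(u) = 12u(u - 2)(u + 1), so C'(-3) = -360.
Gradient descent moves in the -C' direction, i.e. u is increasing.
The nearest critical point in that direction is u = -1, where C'' = 36 > 0 (a local minimum). The iterate converges there.

-1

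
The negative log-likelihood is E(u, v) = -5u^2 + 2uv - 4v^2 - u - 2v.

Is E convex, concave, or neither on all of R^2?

E is quadratic, so its Hessian is the constant matrix H = [[-10, 2], [2, -8]].
det(H) = 76, tr(H) = -18.
det(H) > 0 and tr(H) < 0, so H is negative definite everywhere: concave.

concave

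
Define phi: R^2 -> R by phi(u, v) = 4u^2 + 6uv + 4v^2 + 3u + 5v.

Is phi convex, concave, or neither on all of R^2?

phi is quadratic, so its Hessian is the constant matrix H = [[8, 6], [6, 8]].
det(H) = 28, tr(H) = 16.
det(H) > 0 and tr(H) > 0, so H is positive definite everywhere: convex.

convex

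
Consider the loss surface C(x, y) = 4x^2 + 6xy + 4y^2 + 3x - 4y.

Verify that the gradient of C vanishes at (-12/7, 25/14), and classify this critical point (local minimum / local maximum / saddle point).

∇C = (8x + 6y + 3, 6x + 8y - 4); substituting (-12/7, 25/14) gives ∇C = (0, 0), so (-12/7, 25/14) is indeed a critical point.
The Hessian of C is constant: H = [[8, 6], [6, 8]].
det(H) = 8·8 − 6² = 28.
det(H) > 0 and tr(H) = 16 > 0, so H is positive definite and the point is a local minimum.

local minimum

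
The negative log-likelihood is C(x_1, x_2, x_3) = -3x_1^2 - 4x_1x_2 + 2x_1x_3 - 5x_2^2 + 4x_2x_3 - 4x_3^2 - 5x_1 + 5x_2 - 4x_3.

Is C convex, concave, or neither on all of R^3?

C is quadratic, so its Hessian is the constant matrix H = [[-6, -4, 2], [-4, -10, 4], [2, 4, -8]].
Leading principal minors: -6, 44, -280.
Signs alternate −, +, − ⇒ H ≺ 0 ⇒ concave.

concave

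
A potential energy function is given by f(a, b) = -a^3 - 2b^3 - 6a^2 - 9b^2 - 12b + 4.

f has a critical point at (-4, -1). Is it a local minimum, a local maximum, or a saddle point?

saddle point

The mixed partial ∂²f/∂a∂b is 0, so the Hessian at any point is diag(f_aa, f_bb) = diag(-6(a + 2), -6(2b + 3)).
At (-4, -1): H = diag(12, -6).
The eigenvalues have opposite signs, so H is indefinite: a saddle point.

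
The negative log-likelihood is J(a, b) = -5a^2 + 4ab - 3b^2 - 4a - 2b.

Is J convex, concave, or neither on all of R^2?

concave

J is quadratic, so its Hessian is the constant matrix H = [[-10, 4], [4, -6]].
det(H) = 44, tr(H) = -16.
det(H) > 0 and tr(H) < 0, so H is negative definite everywhere: concave.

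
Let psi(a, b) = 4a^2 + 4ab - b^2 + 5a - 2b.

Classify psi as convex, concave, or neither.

neither

psi is quadratic, so its Hessian is the constant matrix H = [[8, 4], [4, -2]].
det(H) = -32, tr(H) = 6.
det(H) < 0, so H is indefinite: neither convex nor concave.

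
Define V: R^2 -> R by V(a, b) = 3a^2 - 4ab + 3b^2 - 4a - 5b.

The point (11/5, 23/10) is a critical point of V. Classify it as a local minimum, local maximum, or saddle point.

local minimum

The Hessian of V is constant: H = [[6, -4], [-4, 6]].
det(H) = 6·6 − (-4)² = 20.
det(H) > 0 and tr(H) = 12 > 0, so H is positive definite and the point is a local minimum.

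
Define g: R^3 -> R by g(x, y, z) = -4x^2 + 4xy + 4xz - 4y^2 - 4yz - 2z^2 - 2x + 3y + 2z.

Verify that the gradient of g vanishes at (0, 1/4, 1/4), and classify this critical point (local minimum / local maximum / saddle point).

∇g = (-8x + 4y + 4z - 2, 4x - 8y - 4z + 3, 4x - 4y - 4z + 2); substituting (0, 1/4, 1/4) gives ∇g = (0, 0, 0), so (0, 1/4, 1/4) is indeed a critical point.
The Hessian is constant: H = [[-8, 4, 4], [4, -8, -4], [4, -4, -4]].
Leading principal minors: Δ₁ = -8, Δ₂ = 48, Δ₃ = -64.
The minors alternate sign starting negative (−, +, −), so H is negative definite: a local maximum.

local maximum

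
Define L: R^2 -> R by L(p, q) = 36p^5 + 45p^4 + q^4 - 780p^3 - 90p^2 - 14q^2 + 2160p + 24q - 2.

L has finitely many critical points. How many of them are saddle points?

L separates as a function of p plus a function of q, so ∇L=0 decouples.
∂L/∂p = 180(p - 3)(p - 1)(p + 1)(p + 4) = 0 at p ∈ {-4, -1, 1, 3}; ∂L/∂q = 4(q - 2)(q - 1)(q + 3) = 0 at q ∈ {-3, 1, 2}.
The Hessian is diagonal: diag(L_pp, L_qq). Second derivatives: L_pp(-4)=-18900, L_pp(-1)=4320, L_pp(1)=-3600, L_pp(3)=10080; L_qq(-3)=80, L_qq(1)=-16, L_qq(2)=20.
Saddle points occur where the two diagonal entries have opposite signs: (-4, -3), (-4, 2), (-1, 1), (1, -3), (1, 2), (3, 1). Count: 6.

6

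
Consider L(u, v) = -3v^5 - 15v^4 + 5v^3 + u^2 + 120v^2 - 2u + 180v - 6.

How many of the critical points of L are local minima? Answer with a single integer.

L separates as a function of u plus a function of v, so ∇L=0 decouples.
∂L/∂u = 2(u - 1) = 0 at u ∈ {1}; ∂L/∂v = -15(v - 2)(v + 1)(v + 2)(v + 3) = 0 at v ∈ {-3, -2, -1, 2}.
The Hessian is diagonal: diag(L_uu, L_vv). Second derivatives: L_uu(1)=2; L_vv(-3)=150, L_vv(-2)=-60, L_vv(-1)=90, L_vv(2)=-900.
Local minima occur where both diagonal entries positive: (1, -3), (1, -1). Count: 2.

2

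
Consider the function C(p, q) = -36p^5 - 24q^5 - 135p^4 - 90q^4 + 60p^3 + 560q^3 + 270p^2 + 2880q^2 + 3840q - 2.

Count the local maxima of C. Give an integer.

4

C separates as a function of p plus a function of q, so ∇C=0 decouples.
∂C/∂p = -180p(p - 1)(p + 1)(p + 3) = 0 at p ∈ {-3, -1, 0, 1}; ∂C/∂q = -120(q - 4)(q + 1)(q + 2)(q + 4) = 0 at q ∈ {-4, -2, -1, 4}.
The Hessian is diagonal: diag(C_pp, C_qq). Second derivatives: C_pp(-3)=4320, C_pp(-1)=-720, C_pp(0)=540, C_pp(1)=-1440; C_qq(-4)=5760, C_qq(-2)=-1440, C_qq(-1)=1800, C_qq(4)=-28800.
Local maxima occur where both diagonal entries negative: (-1, -2), (-1, 4), (1, -2), (1, 4). Count: 4.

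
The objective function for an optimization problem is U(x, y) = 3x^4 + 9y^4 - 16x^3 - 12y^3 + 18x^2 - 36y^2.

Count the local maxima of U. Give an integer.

U separates as a function of x plus a function of y, so ∇U=0 decouples.
∂U/∂x = 12x(x - 3)(x - 1) = 0 at x ∈ {0, 1, 3}; ∂U/∂y = 36y(y - 2)(y + 1) = 0 at y ∈ {-1, 0, 2}.
The Hessian is diagonal: diag(U_xx, U_yy). Second derivatives: U_xx(0)=36, U_xx(1)=-24, U_xx(3)=72; U_yy(-1)=108, U_yy(0)=-72, U_yy(2)=216.
Local maxima occur where both diagonal entries negative: (1, 0). Count: 1.

1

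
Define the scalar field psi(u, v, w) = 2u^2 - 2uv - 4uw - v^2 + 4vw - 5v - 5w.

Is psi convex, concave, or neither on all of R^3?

psi is quadratic, so its Hessian is the constant matrix H = [[4, -2, -4], [-2, -2, 4], [-4, 4, 0]].
Leading principal minors: 4, -12, 32.
Neither pattern holds ⇒ H is indefinite ⇒ neither convex nor concave.

neither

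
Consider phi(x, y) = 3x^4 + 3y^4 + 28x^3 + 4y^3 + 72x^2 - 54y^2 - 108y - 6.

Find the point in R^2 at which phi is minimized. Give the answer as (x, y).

(0, 3)

phi(x,y) separates as P(x) + Q(y) − 6, so its minimum is min P + min Q − 6.
P'(x) = 12x(x + 3)(x + 4) vanishes at x ∈ {-4, -3, 0}; Q'(y) = 12(y - 3)(y + 1)(y + 3) vanishes at y ∈ {-3, -1, 3}.
Local minima of P (where P''>0): P(-4)=128, P(0)=0. Local minima of Q: Q(-3)=-27, Q(3)=-459.
So the global minimum of phi is P(0) + Q(3) − 6 = 0 − 459 − 6 = -465, attained at (0, 3).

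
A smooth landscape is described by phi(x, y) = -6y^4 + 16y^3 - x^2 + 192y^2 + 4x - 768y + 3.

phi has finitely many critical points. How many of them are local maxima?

2

phi separates as a function of x plus a function of y, so ∇phi=0 decouples.
∂phi/∂x = -2(x - 2) = 0 at x ∈ {2}; ∂phi/∂y = -24(y - 4)(y - 2)(y + 4) = 0 at y ∈ {-4, 2, 4}.
The Hessian is diagonal: diag(phi_xx, phi_yy). Second derivatives: phi_xx(2)=-2; phi_yy(-4)=-1152, phi_yy(2)=288, phi_yy(4)=-384.
Local maxima occur where both diagonal entries negative: (2, -4), (2, 4). Count: 2.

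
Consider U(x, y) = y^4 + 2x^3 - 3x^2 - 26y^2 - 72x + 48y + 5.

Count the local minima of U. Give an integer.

U separates as a function of x plus a function of y, so ∇U=0 decouples.
∂U/∂x = 6(x - 4)(x + 3) = 0 at x ∈ {-3, 4}; ∂U/∂y = 4(y - 3)(y - 1)(y + 4) = 0 at y ∈ {-4, 1, 3}.
The Hessian is diagonal: diag(U_xx, U_yy). Second derivatives: U_xx(-3)=-42, U_xx(4)=42; U_yy(-4)=140, U_yy(1)=-40, U_yy(3)=56.
Local minima occur where both diagonal entries positive: (4, -4), (4, 3). Count: 2.

2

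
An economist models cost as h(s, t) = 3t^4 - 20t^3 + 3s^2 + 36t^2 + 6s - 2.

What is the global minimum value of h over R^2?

h(s,t) separates as P(s) + Q(t) − 2, so its minimum is min P + min Q − 2.
P'(s) = 6s + 6 vanishes at s ∈ {-1}; Q'(t) = 12t(t - 3)(t - 2) vanishes at t ∈ {0, 2, 3}.
Local minima of P (where P''>0): P(-1)=-3. Local minima of Q: Q(0)=0, Q(3)=27.
So the global minimum of h is P(-1) + Q(0) − 2 = -3 + 0 − 2 = -5, attained at (-1, 0).

-5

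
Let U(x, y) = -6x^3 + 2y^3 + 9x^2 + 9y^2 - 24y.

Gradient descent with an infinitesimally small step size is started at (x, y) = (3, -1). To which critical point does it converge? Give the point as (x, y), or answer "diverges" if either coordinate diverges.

U is separable, so gradient descent decouples: x follows -∂U/∂x, y follows -∂U/∂y.
∂U/∂x = -18x(x - 1); at x=3 this is -108, so x increases.
∂U/∂y = 6(y - 1)(y + 4); at y=-1 this is -36, so y increases.
The x-coordinate has no critical point in that direction and runs off to infinity.

diverges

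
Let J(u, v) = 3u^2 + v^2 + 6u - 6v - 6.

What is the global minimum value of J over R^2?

-18

J(u,v) separates as P(u) + Q(v) − 6, so its minimum is min P + min Q − 6.
P'(u) = 6u + 6 vanishes at u ∈ {-1}; Q'(v) = 2v - 6 vanishes at v ∈ {3}.
Local minima of P (where P''>0): P(-1)=-3. Local minima of Q: Q(3)=-9.
So the global minimum of J is P(-1) + Q(3) − 6 = -3 − 9 − 6 = -18, attained at (-1, 3).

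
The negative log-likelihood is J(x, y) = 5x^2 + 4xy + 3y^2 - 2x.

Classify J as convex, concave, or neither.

J is quadratic, so its Hessian is the constant matrix H = [[10, 4], [4, 6]].
det(H) = 44, tr(H) = 16.
det(H) > 0 and tr(H) > 0, so H is positive definite everywhere: convex.

convex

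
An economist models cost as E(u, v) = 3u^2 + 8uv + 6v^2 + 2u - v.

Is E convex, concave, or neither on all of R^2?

convex

E is quadratic, so its Hessian is the constant matrix H = [[6, 8], [8, 12]].
det(H) = 8, tr(H) = 18.
det(H) > 0 and tr(H) > 0, so H is positive definite everywhere: convex.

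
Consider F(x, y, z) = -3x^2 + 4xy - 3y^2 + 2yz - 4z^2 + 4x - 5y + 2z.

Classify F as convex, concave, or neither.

F is quadratic, so its Hessian is the constant matrix H = [[-6, 4, 0], [4, -6, 2], [0, 2, -8]].
Leading principal minors: -6, 20, -136.
Signs alternate −, +, − ⇒ H ≺ 0 ⇒ concave.

concave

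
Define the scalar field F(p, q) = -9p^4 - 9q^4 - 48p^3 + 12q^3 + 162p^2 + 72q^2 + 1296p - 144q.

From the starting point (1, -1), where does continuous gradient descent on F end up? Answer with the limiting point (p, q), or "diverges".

(-3, 1)

F is separable, so gradient descent decouples: p follows -∂F/∂p, q follows -∂F/∂q.
∂F/∂p = -36(p - 3)(p + 3)(p + 4); at p=1 this is 1440, so p decreases.
∂F/∂q = -36(q - 2)(q - 1)(q + 2); at q=-1 this is -216, so q increases.
p converges to its nearest critical value -3 (a local min of the p-part); q converges to 1. The iterate converges to (-3, 1).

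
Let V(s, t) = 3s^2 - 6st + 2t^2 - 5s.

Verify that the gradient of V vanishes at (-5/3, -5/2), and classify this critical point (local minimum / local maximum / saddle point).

saddle point

∇V = (6s - 6t - 5, -6s + 4t); substituting (-5/3, -5/2) gives ∇V = (0, 0), so (-5/3, -5/2) is indeed a critical point.
The Hessian of V is constant: H = [[6, -6], [-6, 4]].
det(H) = 6·4 − (-6)² = -12.
Since det(H) < 0, H is indefinite and the critical point is a saddle point.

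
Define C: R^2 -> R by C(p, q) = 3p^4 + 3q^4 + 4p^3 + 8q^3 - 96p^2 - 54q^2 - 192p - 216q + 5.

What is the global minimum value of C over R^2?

C(p,q) separates as A(p) + B(q) + 5, so its minimum is min A + min B + 5.
A'(p) = 12(p - 4)(p + 1)(p + 4) vanishes at p ∈ {-4, -1, 4}; B'(q) = 12(q - 3)(q + 2)(q + 3) vanishes at q ∈ {-3, -2, 3}.
Local minima of A (where A''>0): A(-4)=-256, A(4)=-1280. Local minima of B: B(-3)=189, B(3)=-675.
So the global minimum of C is A(4) + B(3) + 5 = -1280 − 675 + 5 = -1950, attained at (4, 3).

-1950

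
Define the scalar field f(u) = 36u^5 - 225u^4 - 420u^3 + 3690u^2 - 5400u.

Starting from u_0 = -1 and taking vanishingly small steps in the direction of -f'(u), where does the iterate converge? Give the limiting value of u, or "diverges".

1

f'(u) = 180(u - 5)(u - 2)(u - 1)(u + 3), so f'(-1) = -12960.
Gradient descent moves in the -f' direction, i.e. u is increasing.
The nearest critical point in that direction is u = 1, where f'' = 2880 > 0 (a local minimum). The iterate converges there.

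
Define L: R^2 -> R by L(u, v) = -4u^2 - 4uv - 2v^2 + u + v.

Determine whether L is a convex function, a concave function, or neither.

concave

L is quadratic, so its Hessian is the constant matrix H = [[-8, -4], [-4, -4]].
det(H) = 16, tr(H) = -12.
det(H) > 0 and tr(H) < 0, so H is negative definite everywhere: concave.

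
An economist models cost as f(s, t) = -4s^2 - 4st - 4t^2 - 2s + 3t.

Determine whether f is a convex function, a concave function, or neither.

concave

f is quadratic, so its Hessian is the constant matrix H = [[-8, -4], [-4, -8]].
det(H) = 48, tr(H) = -16.
det(H) > 0 and tr(H) < 0, so H is negative definite everywhere: concave.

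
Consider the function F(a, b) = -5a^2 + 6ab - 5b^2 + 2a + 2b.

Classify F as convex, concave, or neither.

concave

F is quadratic, so its Hessian is the constant matrix H = [[-10, 6], [6, -10]].
det(H) = 64, tr(H) = -20.
det(H) > 0 and tr(H) < 0, so H is negative definite everywhere: concave.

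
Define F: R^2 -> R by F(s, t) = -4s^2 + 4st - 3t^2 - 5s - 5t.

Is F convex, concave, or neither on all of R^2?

F is quadratic, so its Hessian is the constant matrix H = [[-8, 4], [4, -6]].
det(H) = 32, tr(H) = -14.
det(H) > 0 and tr(H) < 0, so H is negative definite everywhere: concave.

concave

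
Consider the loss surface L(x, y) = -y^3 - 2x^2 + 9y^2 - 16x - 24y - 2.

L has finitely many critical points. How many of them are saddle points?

1

L separates as a function of x plus a function of y, so ∇L=0 decouples.
∂L/∂x = -4(x + 4) = 0 at x ∈ {-4}; ∂L/∂y = -3(y - 4)(y - 2) = 0 at y ∈ {2, 4}.
The Hessian is diagonal: diag(L_xx, L_yy). Second derivatives: L_xx(-4)=-4; L_yy(2)=6, L_yy(4)=-6.
Saddle points occur where the two diagonal entries have opposite signs: (-4, 2). Count: 1.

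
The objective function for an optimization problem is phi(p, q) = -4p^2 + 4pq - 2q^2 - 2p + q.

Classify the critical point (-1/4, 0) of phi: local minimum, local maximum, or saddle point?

The Hessian of phi is constant: H = [[-8, 4], [4, -4]].
det(H) = (-8)·(-4) − 4² = 16.
det(H) > 0 and tr(H) = -12 < 0, so H is negative definite and the point is a local maximum.

local maximum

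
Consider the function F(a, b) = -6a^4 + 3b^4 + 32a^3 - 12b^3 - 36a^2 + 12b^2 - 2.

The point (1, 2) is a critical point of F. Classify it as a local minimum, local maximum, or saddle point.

local minimum

The mixed partial ∂²F/∂a∂b is 0, so the Hessian at any point is diag(F_aa, F_bb) = diag(24(-3a^2 + 8a - 3), 12(3b^2 - 6b + 2)).
At (1, 2): H = diag(48, 24).
Both eigenvalues are positive, so H is positive definite: a local minimum.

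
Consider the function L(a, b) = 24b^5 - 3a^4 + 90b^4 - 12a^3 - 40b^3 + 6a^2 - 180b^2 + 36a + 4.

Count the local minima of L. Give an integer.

L separates as a function of a plus a function of b, so ∇L=0 decouples.
∂L/∂a = -12(a - 1)(a + 1)(a + 3) = 0 at a ∈ {-3, -1, 1}; ∂L/∂b = 120b(b - 1)(b + 1)(b + 3) = 0 at b ∈ {-3, -1, 0, 1}.
The Hessian is diagonal: diag(L_aa, L_bb). Second derivatives: L_aa(-3)=-96, L_aa(-1)=48, L_aa(1)=-96; L_bb(-3)=-2880, L_bb(-1)=480, L_bb(0)=-360, L_bb(1)=960.
Local minima occur where both diagonal entries positive: (-1, -1), (-1, 1). Count: 2.

2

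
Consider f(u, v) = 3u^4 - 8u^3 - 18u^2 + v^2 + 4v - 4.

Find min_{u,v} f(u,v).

f(u,v) separates as P(u) + Q(v) − 4, so its minimum is min P + min Q − 4.
P'(u) = 12u(u - 3)(u + 1) vanishes at u ∈ {-1, 0, 3}; Q'(v) = 2v + 4 vanishes at v ∈ {-2}.
Local minima of P (where P''>0): P(-1)=-7, P(3)=-135. Local minima of Q: Q(-2)=-4.
So the global minimum of f is P(3) + Q(-2) − 4 = -135 − 4 − 4 = -143, attained at (3, -2).

-143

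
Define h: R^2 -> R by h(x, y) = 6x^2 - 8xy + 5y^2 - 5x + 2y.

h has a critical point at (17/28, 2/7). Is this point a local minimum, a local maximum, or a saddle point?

The Hessian of h is constant: H = [[12, -8], [-8, 10]].
det(H) = 12·10 − (-8)² = 56.
det(H) > 0 and tr(H) = 22 > 0, so H is positive definite and the point is a local minimum.

local minimum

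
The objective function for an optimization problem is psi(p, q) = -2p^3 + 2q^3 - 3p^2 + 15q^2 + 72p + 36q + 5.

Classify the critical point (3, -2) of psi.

saddle point

The mixed partial ∂²psi/∂p∂q is 0, so the Hessian at any point is diag(psi_pp, psi_qq) = diag(-6(2p + 1), 6(2q + 5)).
At (3, -2): H = diag(-42, 6).
The eigenvalues have opposite signs, so H is indefinite: a saddle point.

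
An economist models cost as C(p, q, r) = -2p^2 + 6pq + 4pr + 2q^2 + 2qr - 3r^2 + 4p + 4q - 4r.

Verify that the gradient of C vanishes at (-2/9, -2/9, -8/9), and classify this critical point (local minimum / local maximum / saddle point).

∇C = (-4p + 6q + 4r + 4, 6p + 4q + 2r + 4, 4p + 2q - 6r - 4); substituting (-2/9, -2/9, -8/9) gives ∇C = (0, 0, 0), so (-2/9, -2/9, -8/9) is indeed a critical point.
The Hessian is constant: H = [[-4, 6, 4], [6, 4, 2], [4, 2, -6]].
Leading principal minors: Δ₁ = -4, Δ₂ = -52, Δ₃ = 360.
The minors fit neither the all-positive nor the alternating-sign pattern, so H is indefinite: a saddle point.

saddle point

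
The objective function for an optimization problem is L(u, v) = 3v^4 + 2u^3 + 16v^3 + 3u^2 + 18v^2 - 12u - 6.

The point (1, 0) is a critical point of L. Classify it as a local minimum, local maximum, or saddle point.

The mixed partial ∂²L/∂u∂v is 0, so the Hessian at any point is diag(L_uu, L_vv) = diag(6(2u + 1), 12(3v^2 + 8v + 3)).
At (1, 0): H = diag(18, 36).
Both eigenvalues are positive, so H is positive definite: a local minimum.

local minimum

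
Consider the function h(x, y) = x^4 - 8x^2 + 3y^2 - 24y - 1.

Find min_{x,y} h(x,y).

-65

h(x,y) separates as P(x) + Q(y) − 1, so its minimum is min P + min Q − 1.
P'(x) = 4x(x - 2)(x + 2) vanishes at x ∈ {-2, 0, 2}; Q'(y) = 6y - 24 vanishes at y ∈ {4}.
Local minima of P (where P''>0): P(-2)=-16, P(2)=-16. Local minima of Q: Q(4)=-48.
So the global minimum of h is P(-2) + Q(4) − 1 = -16 − 48 − 1 = -65, attained at (-2, 4).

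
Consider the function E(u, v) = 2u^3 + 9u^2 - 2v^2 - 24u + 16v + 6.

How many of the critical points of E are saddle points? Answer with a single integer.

1

E separates as a function of u plus a function of v, so ∇E=0 decouples.
∂E/∂u = 6(u - 1)(u + 4) = 0 at u ∈ {-4, 1}; ∂E/∂v = -4(v - 4) = 0 at v ∈ {4}.
The Hessian is diagonal: diag(E_uu, E_vv). Second derivatives: E_uu(-4)=-30, E_uu(1)=30; E_vv(4)=-4.
Saddle points occur where the two diagonal entries have opposite signs: (1, 4). Count: 1.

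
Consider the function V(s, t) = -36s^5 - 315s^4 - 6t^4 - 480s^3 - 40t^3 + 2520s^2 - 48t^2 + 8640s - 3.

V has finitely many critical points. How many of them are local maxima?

4

V separates as a function of s plus a function of t, so ∇V=0 decouples.
∂V/∂s = -180(s - 2)(s + 2)(s + 3)(s + 4) = 0 at s ∈ {-4, -3, -2, 2}; ∂V/∂t = -24t(t + 1)(t + 4) = 0 at t ∈ {-4, -1, 0}.
The Hessian is diagonal: diag(V_ss, V_tt). Second derivatives: V_ss(-4)=2160, V_ss(-3)=-900, V_ss(-2)=1440, V_ss(2)=-21600; V_tt(-4)=-288, V_tt(-1)=72, V_tt(0)=-96.
Local maxima occur where both diagonal entries negative: (-3, -4), (-3, 0), (2, -4), (2, 0). Count: 4.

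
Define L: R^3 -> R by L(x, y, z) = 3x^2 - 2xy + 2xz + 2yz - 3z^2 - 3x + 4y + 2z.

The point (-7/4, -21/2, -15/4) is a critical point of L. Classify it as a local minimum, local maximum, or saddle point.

The Hessian is constant: H = [[6, -2, 2], [-2, 0, 2], [2, 2, -6]].
Leading principal minors: Δ₁ = 6, Δ₂ = -4, Δ₃ = -16.
The minors fit neither the all-positive nor the alternating-sign pattern, so H is indefinite: a saddle point.

saddle point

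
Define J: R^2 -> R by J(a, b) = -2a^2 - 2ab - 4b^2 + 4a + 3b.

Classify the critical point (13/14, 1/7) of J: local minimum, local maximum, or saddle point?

The Hessian of J is constant: H = [[-4, -2], [-2, -8]].
det(H) = (-4)·(-8) − (-2)² = 28.
det(H) > 0 and tr(H) = -12 < 0, so H is negative definite and the point is a local maximum.

local maximum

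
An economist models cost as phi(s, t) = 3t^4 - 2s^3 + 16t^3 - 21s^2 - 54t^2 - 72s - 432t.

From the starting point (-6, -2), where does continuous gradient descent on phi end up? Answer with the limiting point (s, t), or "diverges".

(-4, 3)

phi is separable, so gradient descent decouples: s follows -∂phi/∂s, t follows -∂phi/∂t.
∂phi/∂s = -6(s + 3)(s + 4); at s=-6 this is -36, so s increases.
∂phi/∂t = 12(t - 3)(t + 3)(t + 4); at t=-2 this is -120, so t increases.
s converges to its nearest critical value -4 (a local min of the s-part); t converges to 3. The iterate converges to (-4, 3).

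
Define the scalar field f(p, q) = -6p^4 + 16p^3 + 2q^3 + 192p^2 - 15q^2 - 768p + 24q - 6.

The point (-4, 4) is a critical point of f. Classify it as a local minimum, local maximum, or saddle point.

saddle point

The mixed partial ∂²f/∂p∂q is 0, so the Hessian at any point is diag(f_pp, f_qq) = diag(24(-3p^2 + 4p + 16), 6(2q - 5)).
At (-4, 4): H = diag(-1152, 18).
The eigenvalues have opposite signs, so H is indefinite: a saddle point.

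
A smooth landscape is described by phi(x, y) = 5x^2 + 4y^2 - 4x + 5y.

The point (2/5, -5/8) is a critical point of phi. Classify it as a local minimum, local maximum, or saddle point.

local minimum

The Hessian of phi is constant: H = [[10, 0], [0, 8]].
det(H) = 10·8 − 0² = 80.
det(H) > 0 and tr(H) = 18 > 0, so H is positive definite and the point is a local minimum.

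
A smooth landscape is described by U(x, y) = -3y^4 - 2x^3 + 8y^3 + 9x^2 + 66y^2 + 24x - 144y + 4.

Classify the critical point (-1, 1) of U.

The mixed partial ∂²U/∂x∂y is 0, so the Hessian at any point is diag(U_xx, U_yy) = diag(6(-2x + 3), 12(-3y^2 + 4y + 11)).
At (-1, 1): H = diag(30, 144).
Both eigenvalues are positive, so H is positive definite: a local minimum.

local minimum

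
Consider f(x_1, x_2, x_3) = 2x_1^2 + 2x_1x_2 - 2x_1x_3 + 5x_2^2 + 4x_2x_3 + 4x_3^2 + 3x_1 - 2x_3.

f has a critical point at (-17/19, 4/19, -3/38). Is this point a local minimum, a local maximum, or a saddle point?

local minimum

The Hessian is constant: H = [[4, 2, -2], [2, 10, 4], [-2, 4, 8]].
Leading principal minors: Δ₁ = 4, Δ₂ = 36, Δ₃ = 152.
All leading minors are positive, so H is positive definite: a local minimum.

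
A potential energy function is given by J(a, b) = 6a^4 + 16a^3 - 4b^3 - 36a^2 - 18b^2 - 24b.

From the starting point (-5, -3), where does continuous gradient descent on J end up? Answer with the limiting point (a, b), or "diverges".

J is separable, so gradient descent decouples: a follows -∂J/∂a, b follows -∂J/∂b.
∂J/∂a = 24a(a - 1)(a + 3); at a=-5 this is -1440, so a increases.
∂J/∂b = -12(b + 1)(b + 2); at b=-3 this is -24, so b increases.
a converges to its nearest critical value -3 (a local min of the a-part); b converges to -2. The iterate converges to (-3, -2).

(-3, -2)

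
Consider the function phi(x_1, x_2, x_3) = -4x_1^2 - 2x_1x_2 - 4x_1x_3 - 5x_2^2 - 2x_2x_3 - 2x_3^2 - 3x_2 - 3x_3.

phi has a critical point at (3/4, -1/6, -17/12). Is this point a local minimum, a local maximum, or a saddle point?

The Hessian is constant: H = [[-8, -2, -4], [-2, -10, -2], [-4, -2, -4]].
Leading principal minors: Δ₁ = -8, Δ₂ = 76, Δ₃ = -144.
The minors alternate sign starting negative (−, +, −), so H is negative definite: a local maximum.

local maximum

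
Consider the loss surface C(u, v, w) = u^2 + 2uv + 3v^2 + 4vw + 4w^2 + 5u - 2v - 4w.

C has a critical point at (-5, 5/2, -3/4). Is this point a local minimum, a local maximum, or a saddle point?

local minimum

The Hessian is constant: H = [[2, 2, 0], [2, 6, 4], [0, 4, 8]].
Leading principal minors: Δ₁ = 2, Δ₂ = 8, Δ₃ = 32.
All leading minors are positive, so H is positive definite: a local minimum.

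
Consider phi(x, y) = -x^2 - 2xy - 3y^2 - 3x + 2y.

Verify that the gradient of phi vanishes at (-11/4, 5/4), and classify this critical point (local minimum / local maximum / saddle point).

local maximum

∇phi = (-2x - 2y - 3, -2x - 6y + 2); substituting (-11/4, 5/4) gives ∇phi = (0, 0), so (-11/4, 5/4) is indeed a critical point.
The Hessian of phi is constant: H = [[-2, -2], [-2, -6]].
det(H) = (-2)·(-6) − (-2)² = 8.
det(H) > 0 and tr(H) = -8 < 0, so H is negative definite and the point is a local maximum.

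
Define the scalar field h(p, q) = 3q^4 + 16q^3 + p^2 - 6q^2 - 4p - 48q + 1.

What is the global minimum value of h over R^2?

h(p,q) separates as A(p) + B(q) + 1, so its minimum is min A + min B + 1.
A'(p) = 2p - 4 vanishes at p ∈ {2}; B'(q) = 12(q - 1)(q + 1)(q + 4) vanishes at q ∈ {-4, -1, 1}.
Local minima of A (where A''>0): A(2)=-4. Local minima of B: B(-4)=-160, B(1)=-35.
So the global minimum of h is A(2) + B(-4) + 1 = -4 − 160 + 1 = -163, attained at (2, -4).

-163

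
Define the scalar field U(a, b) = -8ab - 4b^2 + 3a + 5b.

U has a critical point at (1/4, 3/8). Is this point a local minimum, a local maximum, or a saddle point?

saddle point

The Hessian of U is constant: H = [[0, -8], [-8, -8]].
det(H) = 0·(-8) − (-8)² = -64.
Since det(H) < 0, H is indefinite and the critical point is a saddle point.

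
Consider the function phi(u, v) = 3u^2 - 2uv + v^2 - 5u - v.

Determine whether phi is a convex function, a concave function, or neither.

convex

phi is quadratic, so its Hessian is the constant matrix H = [[6, -2], [-2, 2]].
det(H) = 8, tr(H) = 8.
det(H) > 0 and tr(H) > 0, so H is positive definite everywhere: convex.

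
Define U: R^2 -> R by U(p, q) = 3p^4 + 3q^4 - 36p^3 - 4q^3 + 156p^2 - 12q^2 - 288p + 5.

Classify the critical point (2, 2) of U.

local minimum

The mixed partial ∂²U/∂p∂q is 0, so the Hessian at any point is diag(U_pp, U_qq) = diag(12(3p^2 - 18p + 26), 12(3q^2 - 2q - 2)).
At (2, 2): H = diag(24, 72).
Both eigenvalues are positive, so H is positive definite: a local minimum.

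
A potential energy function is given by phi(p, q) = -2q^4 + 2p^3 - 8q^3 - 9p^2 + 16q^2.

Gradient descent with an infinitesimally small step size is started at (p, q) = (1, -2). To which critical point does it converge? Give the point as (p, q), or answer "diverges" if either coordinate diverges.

phi is separable, so gradient descent decouples: p follows -∂phi/∂p, q follows -∂phi/∂q.
∂phi/∂p = 6p(p - 3); at p=1 this is -12, so p increases.
∂phi/∂q = -8q(q - 1)(q + 4); at q=-2 this is -96, so q increases.
p converges to its nearest critical value 3 (a local min of the p-part); q converges to 0. The iterate converges to (3, 0).

(3, 0)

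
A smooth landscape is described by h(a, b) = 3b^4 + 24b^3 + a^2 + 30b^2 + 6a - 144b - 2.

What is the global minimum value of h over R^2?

h(a,b) separates as P(a) + Q(b) − 2, so its minimum is min P + min Q − 2.
P'(a) = 2a + 6 vanishes at a ∈ {-3}; Q'(b) = 12(b - 1)(b + 3)(b + 4) vanishes at b ∈ {-4, -3, 1}.
Local minima of P (where P''>0): P(-3)=-9. Local minima of Q: Q(-4)=288, Q(1)=-87.
So the global minimum of h is P(-3) + Q(1) − 2 = -9 − 87 − 2 = -98, attained at (-3, 1).

-98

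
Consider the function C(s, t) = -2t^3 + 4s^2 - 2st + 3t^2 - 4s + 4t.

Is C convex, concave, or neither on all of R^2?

neither

The term -2t^3 is cubic, so the Hessian is not constant.
∂²C/∂t² = -12t + 6, which takes both signs as t varies (negative for sufficiently large t). A diagonal entry of the Hessian changing sign means the Hessian is neither positive- nor negative-semidefinite on all of R^2.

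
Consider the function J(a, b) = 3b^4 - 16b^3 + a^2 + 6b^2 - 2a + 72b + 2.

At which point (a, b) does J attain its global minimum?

J(a,b) separates as P(a) + Q(b) + 2, so its minimum is min P + min Q + 2.
P'(a) = 2a - 2 vanishes at a ∈ {1}; Q'(b) = 12(b - 3)(b - 2)(b + 1) vanishes at b ∈ {-1, 2, 3}.
Local minima of P (where P''>0): P(1)=-1. Local minima of Q: Q(-1)=-47, Q(3)=81.
So the global minimum of J is P(1) + Q(-1) + 2 = -1 − 47 + 2 = -46, attained at (1, -1).

(1, -1)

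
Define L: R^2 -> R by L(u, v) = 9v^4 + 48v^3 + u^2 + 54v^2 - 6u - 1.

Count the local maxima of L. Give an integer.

0

L separates as a function of u plus a function of v, so ∇L=0 decouples.
∂L/∂u = 2(u - 3) = 0 at u ∈ {3}; ∂L/∂v = 36v(v + 1)(v + 3) = 0 at v ∈ {-3, -1, 0}.
The Hessian is diagonal: diag(L_uu, L_vv). Second derivatives: L_uu(3)=2; L_vv(-3)=216, L_vv(-1)=-72, L_vv(0)=108.
Local maxima occur where both diagonal entries negative: none. Count: 0.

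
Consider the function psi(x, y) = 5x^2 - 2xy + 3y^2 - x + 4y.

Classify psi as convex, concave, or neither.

psi is quadratic, so its Hessian is the constant matrix H = [[10, -2], [-2, 6]].
det(H) = 56, tr(H) = 16.
det(H) > 0 and tr(H) > 0, so H is positive definite everywhere: convex.

convex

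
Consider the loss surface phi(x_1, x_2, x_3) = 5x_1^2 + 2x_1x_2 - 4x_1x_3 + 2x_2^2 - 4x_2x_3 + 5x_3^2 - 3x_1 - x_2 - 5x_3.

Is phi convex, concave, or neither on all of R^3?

phi is quadratic, so its Hessian is the constant matrix H = [[10, 2, -4], [2, 4, -4], [-4, -4, 10]].
Leading principal minors: 10, 36, 200.
All positive ⇒ H ≻ 0 ⇒ convex.

convex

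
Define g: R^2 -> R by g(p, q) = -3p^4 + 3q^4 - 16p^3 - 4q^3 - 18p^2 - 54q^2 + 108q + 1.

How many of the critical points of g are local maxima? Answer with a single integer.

g separates as a function of p plus a function of q, so ∇g=0 decouples.
∂g/∂p = -12p(p + 1)(p + 3) = 0 at p ∈ {-3, -1, 0}; ∂g/∂q = 12(q - 3)(q - 1)(q + 3) = 0 at q ∈ {-3, 1, 3}.
The Hessian is diagonal: diag(g_pp, g_qq). Second derivatives: g_pp(-3)=-72, g_pp(-1)=24, g_pp(0)=-36; g_qq(-3)=288, g_qq(1)=-96, g_qq(3)=144.
Local maxima occur where both diagonal entries negative: (-3, 1), (0, 1). Count: 2.

2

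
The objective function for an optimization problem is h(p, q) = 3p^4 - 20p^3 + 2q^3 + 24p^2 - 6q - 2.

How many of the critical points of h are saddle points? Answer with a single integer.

3

h separates as a function of p plus a function of q, so ∇h=0 decouples.
∂h/∂p = 12p(p - 4)(p - 1) = 0 at p ∈ {0, 1, 4}; ∂h/∂q = 6(q - 1)(q + 1) = 0 at q ∈ {-1, 1}.
The Hessian is diagonal: diag(h_pp, h_qq). Second derivatives: h_pp(0)=48, h_pp(1)=-36, h_pp(4)=144; h_qq(-1)=-12, h_qq(1)=12.
Saddle points occur where the two diagonal entries have opposite signs: (0, -1), (1, 1), (4, -1). Count: 3.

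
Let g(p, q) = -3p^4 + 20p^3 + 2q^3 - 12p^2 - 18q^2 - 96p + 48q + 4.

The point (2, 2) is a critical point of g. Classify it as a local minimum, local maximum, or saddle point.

The mixed partial ∂²g/∂p∂q is 0, so the Hessian at any point is diag(g_pp, g_qq) = diag(12(-3p^2 + 10p - 2), 12(q - 3)).
At (2, 2): H = diag(72, -12).
The eigenvalues have opposite signs, so H is indefinite: a saddle point.

saddle point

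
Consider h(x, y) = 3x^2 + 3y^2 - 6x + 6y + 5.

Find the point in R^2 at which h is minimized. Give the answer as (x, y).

h(x,y) separates as P(x) + Q(y) + 5, so its minimum is min P + min Q + 5.
P'(x) = 6x - 6 vanishes at x ∈ {1}; Q'(y) = 6y + 6 vanishes at y ∈ {-1}.
Local minima of P (where P''>0): P(1)=-3. Local minima of Q: Q(-1)=-3.
So the global minimum of h is P(1) + Q(-1) + 5 = -3 − 3 + 5 = -1, attained at (1, -1).

(1, -1)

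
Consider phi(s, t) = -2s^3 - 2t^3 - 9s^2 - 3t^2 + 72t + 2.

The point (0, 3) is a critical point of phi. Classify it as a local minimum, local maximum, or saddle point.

local maximum

The mixed partial ∂²phi/∂s∂t is 0, so the Hessian at any point is diag(phi_ss, phi_tt) = diag(-6(2s + 3), -6(2t + 1)).
At (0, 3): H = diag(-18, -42).
Both eigenvalues are negative, so H is negative definite: a local maximum.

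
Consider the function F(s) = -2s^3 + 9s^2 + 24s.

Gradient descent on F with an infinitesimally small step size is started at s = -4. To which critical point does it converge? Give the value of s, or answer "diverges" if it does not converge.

F'(s) = -6(s - 4)(s + 1), so F'(-4) = -144.
Gradient descent moves in the -F' direction, i.e. s is increasing.
The nearest critical point in that direction is s = -1, where F'' = 30 > 0 (a local minimum). The iterate converges there.

-1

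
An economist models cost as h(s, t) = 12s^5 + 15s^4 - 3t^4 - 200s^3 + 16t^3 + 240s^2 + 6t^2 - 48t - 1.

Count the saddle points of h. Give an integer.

h separates as a function of s plus a function of t, so ∇h=0 decouples.
∂h/∂s = 60s(s - 2)(s - 1)(s + 4) = 0 at s ∈ {-4, 0, 1, 2}; ∂h/∂t = -12(t - 4)(t - 1)(t + 1) = 0 at t ∈ {-1, 1, 4}.
The Hessian is diagonal: diag(h_ss, h_tt). Second derivatives: h_ss(-4)=-7200, h_ss(0)=480, h_ss(1)=-300, h_ss(2)=720; h_tt(-1)=-120, h_tt(1)=72, h_tt(4)=-180.
Saddle points occur where the two diagonal entries have opposite signs: (-4, 1), (0, -1), (0, 4), (1, 1), (2, -1), (2, 4). Count: 6.

6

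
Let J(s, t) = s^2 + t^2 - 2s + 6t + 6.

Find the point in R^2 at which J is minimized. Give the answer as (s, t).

J(s,t) separates as P(s) + Q(t) + 6, so its minimum is min P + min Q + 6.
P'(s) = 2s - 2 vanishes at s ∈ {1}; Q'(t) = 2(t + 3) vanishes at t ∈ {-3}.
Local minima of P (where P''>0): P(1)=-1. Local minima of Q: Q(-3)=-9.
So the global minimum of J is P(1) + Q(-3) + 6 = -1 − 9 + 6 = -4, attained at (1, -3).

(1, -3)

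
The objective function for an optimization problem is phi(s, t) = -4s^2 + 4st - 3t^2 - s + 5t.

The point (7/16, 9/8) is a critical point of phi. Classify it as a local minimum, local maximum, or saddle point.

local maximum

The Hessian of phi is constant: H = [[-8, 4], [4, -6]].
det(H) = (-8)·(-6) − 4² = 32.
det(H) > 0 and tr(H) = -14 < 0, so H is negative definite and the point is a local maximum.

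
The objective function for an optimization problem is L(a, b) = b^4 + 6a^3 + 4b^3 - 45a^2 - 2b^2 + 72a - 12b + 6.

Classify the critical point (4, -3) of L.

The mixed partial ∂²L/∂a∂b is 0, so the Hessian at any point is diag(L_aa, L_bb) = diag(18(2a - 5), 4(3b^2 + 6b - 1)).
At (4, -3): H = diag(54, 32).
Both eigenvalues are positive, so H is positive definite: a local minimum.

local minimum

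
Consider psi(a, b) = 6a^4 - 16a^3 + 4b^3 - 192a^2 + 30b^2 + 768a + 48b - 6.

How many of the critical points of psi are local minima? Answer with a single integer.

2

psi separates as a function of a plus a function of b, so ∇psi=0 decouples.
∂psi/∂a = 24(a - 4)(a - 2)(a + 4) = 0 at a ∈ {-4, 2, 4}; ∂psi/∂b = 12(b + 1)(b + 4) = 0 at b ∈ {-4, -1}.
The Hessian is diagonal: diag(psi_aa, psi_bb). Second derivatives: psi_aa(-4)=1152, psi_aa(2)=-288, psi_aa(4)=384; psi_bb(-4)=-36, psi_bb(-1)=36.
Local minima occur where both diagonal entries positive: (-4, -1), (4, -1). Count: 2.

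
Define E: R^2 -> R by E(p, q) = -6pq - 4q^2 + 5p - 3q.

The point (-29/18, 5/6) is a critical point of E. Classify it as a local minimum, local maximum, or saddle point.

saddle point

The Hessian of E is constant: H = [[0, -6], [-6, -8]].
det(H) = 0·(-8) − (-6)² = -36.
Since det(H) < 0, H is indefinite and the critical point is a saddle point.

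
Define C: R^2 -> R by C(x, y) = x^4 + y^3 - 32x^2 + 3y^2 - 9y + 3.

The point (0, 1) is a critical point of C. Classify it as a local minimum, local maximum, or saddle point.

The mixed partial ∂²C/∂x∂y is 0, so the Hessian at any point is diag(C_xx, C_yy) = diag(4(3x^2 - 16), 6(y + 1)).
At (0, 1): H = diag(-64, 12).
The eigenvalues have opposite signs, so H is indefinite: a saddle point.

saddle point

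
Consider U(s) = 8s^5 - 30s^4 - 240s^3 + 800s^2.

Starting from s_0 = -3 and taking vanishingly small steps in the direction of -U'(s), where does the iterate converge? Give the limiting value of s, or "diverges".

0

U'(s) = 40s(s - 5)(s - 2)(s + 4), so U'(-3) = -4800.
Gradient descent moves in the -U' direction, i.e. s is increasing.
The nearest critical point in that direction is s = 0, where U'' = 1600 > 0 (a local minimum). The iterate converges there.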